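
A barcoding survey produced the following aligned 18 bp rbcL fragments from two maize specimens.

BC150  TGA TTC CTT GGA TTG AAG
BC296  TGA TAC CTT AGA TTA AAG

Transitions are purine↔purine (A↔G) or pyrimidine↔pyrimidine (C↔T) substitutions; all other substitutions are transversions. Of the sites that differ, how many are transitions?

Differing sites — 5:T/A (Tv); 10:G/A (Ti); 15:G/A (Ti).
Of the 3 differences, 2 transitions and 1 transversion, so the answer is 2.

2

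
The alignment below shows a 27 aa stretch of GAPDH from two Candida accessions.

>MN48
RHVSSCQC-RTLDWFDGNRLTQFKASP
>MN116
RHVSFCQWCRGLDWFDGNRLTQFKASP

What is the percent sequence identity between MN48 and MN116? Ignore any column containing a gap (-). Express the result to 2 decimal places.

Excluding the 1 gap column leaves 26 comparable sites.
The sequences differ at positions 5 (S/F), 8 (C/W), 11 (T/G).
23 of the 26 comparable sites match, so the percent identity is 23/26 × 100 = 88.46%.

88.46%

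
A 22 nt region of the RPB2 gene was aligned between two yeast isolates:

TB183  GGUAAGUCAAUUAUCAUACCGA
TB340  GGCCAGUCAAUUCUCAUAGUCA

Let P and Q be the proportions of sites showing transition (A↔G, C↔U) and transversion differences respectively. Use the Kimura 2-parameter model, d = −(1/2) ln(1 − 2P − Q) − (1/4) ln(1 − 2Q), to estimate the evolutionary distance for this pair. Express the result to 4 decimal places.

Mismatches occur at site 3 (U→C, transition), site 4 (A→C, transversion), site 13 (A→C, transversion), site 19 (C→G, transversion), site 20 (C→U, transition), site 21 (G→C, transversion).
Of the 6 differences, 2 transitions and 4 transversions over 22 sites: P = 2/22 = 0.090909, Q = 4/22 = 0.181818.
d = −0.5·ln(0.636364) − 0.25·ln(0.636364) = −0.5·(-0.451985) − 0.25·(-0.451985) = 0.3390.

0.3390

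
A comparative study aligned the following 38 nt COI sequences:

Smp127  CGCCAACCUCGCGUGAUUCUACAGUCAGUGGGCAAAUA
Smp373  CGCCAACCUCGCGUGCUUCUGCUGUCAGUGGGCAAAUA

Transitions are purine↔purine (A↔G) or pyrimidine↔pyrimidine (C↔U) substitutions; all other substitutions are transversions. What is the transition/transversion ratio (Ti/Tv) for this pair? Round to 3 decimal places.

Differing sites — 16:A/C (Tv); 21:A/G (Ti); 23:A/U (Tv).
Of the 3 differences, 1 transition and 2 transversions, so Ti/Tv = 1/2 = 0.500.

0.500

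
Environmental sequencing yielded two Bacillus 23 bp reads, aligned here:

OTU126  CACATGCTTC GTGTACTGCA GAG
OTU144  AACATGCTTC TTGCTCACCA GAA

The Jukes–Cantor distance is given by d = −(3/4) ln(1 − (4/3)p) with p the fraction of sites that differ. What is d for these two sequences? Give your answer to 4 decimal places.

0.3904

The sequences differ at positions 1 (C/A), 11 (G/T), 14 (T/C), 15 (A/T), 17 (T/A), 18 (G/C), 23 (G/A).
p = 7/23 = 0.304348.
d = −0.75 · ln(1 − (4/3)·0.304348) = −0.75 · ln(0.594203) = −0.75 · (-0.520534) = 0.3904.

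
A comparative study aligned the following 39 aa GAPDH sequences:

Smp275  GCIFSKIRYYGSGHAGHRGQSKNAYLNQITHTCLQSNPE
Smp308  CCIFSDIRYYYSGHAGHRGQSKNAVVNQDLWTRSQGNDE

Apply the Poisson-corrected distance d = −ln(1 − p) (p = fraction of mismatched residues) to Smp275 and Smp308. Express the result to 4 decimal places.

0.3677

Differing sites — 1:G/C; 6:K/D; 11:G/Y; 25:Y/V; 26:L/V; 29:I/D; 30:T/L; 31:H/W; 33:C/R; 34:L/S; 36:S/G; 38:P/D.
p = 12/39 = 0.307692.
d = −ln(1 − 0.307692) = −ln(0.692308) = 0.3677.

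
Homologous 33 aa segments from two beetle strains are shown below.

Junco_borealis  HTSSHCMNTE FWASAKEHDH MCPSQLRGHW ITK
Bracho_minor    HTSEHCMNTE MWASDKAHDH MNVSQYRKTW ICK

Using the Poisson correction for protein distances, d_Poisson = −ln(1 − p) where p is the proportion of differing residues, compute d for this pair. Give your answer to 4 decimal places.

0.3610

Mismatches occur at site 4 (S↔E), site 11 (F↔M), site 15 (A↔D), site 17 (E↔A), site 22 (C↔N), site 23 (P↔V), site 26 (L↔Y), site 28 (G↔K), site 29 (H↔T), site 32 (T↔C).
p = 10/33 = 0.303030.
d = −ln(1 − 0.303030) = −ln(0.696970) = 0.3610.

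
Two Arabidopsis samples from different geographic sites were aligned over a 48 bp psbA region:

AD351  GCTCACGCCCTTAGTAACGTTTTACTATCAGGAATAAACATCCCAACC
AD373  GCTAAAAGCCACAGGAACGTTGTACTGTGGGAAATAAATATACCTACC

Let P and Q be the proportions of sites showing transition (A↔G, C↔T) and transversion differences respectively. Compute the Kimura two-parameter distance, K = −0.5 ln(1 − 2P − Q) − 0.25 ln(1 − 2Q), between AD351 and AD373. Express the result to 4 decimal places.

0.4052

The sequences differ at positions 4 (C/A, transversion), 6 (C/A, transversion), 7 (G/A, transition), 8 (C/G, transversion), 11 (T/A, transversion), 12 (T/C, transition), 15 (T/G, transversion), 22 (T/G, transversion), 27 (A/G, transition), 29 (C/G, transversion), 30 (A/G, transition), 32 (G/A, transition), 39 (C/T, transition), 42 (C/A, transversion), 45 (A/T, transversion).
Of the 15 differences, 6 transitions and 9 transversions over 48 sites: P = 6/48 = 0.125000, Q = 9/48 = 0.187500.
d = −0.5·ln(0.562500) − 0.25·ln(0.625000) = −0.5·(-0.575364) − 0.25·(-0.470004) = 0.4052.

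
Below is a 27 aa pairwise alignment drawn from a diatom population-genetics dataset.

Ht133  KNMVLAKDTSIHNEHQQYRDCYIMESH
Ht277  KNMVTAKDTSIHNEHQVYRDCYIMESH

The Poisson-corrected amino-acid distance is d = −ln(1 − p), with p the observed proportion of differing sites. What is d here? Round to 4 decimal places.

The sequences differ at positions 5 (L/T), 17 (Q/V).
p = 2/27 = 0.074074.
d = −ln(1 − 0.074074) = −ln(0.925926) = 0.0770.

0.0770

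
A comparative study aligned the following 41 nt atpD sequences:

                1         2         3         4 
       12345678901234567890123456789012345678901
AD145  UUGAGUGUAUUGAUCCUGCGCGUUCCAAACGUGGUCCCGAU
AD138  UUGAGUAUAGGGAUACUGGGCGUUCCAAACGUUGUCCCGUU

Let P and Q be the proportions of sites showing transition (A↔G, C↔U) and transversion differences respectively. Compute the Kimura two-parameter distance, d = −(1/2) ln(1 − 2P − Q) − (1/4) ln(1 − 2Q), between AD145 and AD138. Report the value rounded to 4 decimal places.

0.1951

Mismatches occur at site 7 (G/A, transition), site 10 (U/G, transversion), site 11 (U/G, transversion), site 15 (C/A, transversion), site 19 (C/G, transversion), site 33 (G/U, transversion), site 40 (A/U, transversion).
Of the 7 differences, 1 transition and 6 transversions over 41 sites: P = 1/41 = 0.024390, Q = 6/41 = 0.146341.
d = −0.5·ln(0.804879) − 0.25·ln(0.707318) = −0.5·(-0.217063) − 0.25·(-0.346275) = 0.1951.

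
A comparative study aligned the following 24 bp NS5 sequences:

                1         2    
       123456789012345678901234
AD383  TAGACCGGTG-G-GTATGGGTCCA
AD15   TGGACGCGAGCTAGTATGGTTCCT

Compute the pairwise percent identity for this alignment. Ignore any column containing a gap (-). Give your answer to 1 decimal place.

Excluding the 2 gap columns leaves 22 comparable sites.
Differing sites — 2:A/G; 6:C/G; 7:G/C; 9:T/A; 12:G/T; 20:G/T; 24:A/T.
15 of the 22 comparable sites match, so the percent identity is 15/22 × 100 = 68.2%.

68.2%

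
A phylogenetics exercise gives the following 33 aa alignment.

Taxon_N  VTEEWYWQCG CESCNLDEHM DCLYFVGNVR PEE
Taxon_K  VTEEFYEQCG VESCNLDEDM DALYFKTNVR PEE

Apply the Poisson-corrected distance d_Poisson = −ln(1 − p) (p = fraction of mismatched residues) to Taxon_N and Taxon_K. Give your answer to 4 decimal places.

Differing sites — 5:W/F; 7:W/E; 11:C/V; 19:H/D; 22:C/A; 26:V/K; 27:G/T.
p = 7/33 = 0.212121.
d = −ln(1 − 0.212121) = −ln(0.787879) = 0.2384.

0.2384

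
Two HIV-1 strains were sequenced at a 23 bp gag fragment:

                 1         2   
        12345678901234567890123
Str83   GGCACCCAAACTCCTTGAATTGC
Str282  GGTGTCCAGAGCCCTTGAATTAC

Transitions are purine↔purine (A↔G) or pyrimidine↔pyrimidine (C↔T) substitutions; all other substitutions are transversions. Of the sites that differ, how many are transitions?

Mismatches occur at site 3 (C↔T, transition), site 4 (A↔G, transition), site 5 (C↔T, transition), site 9 (A↔G, transition), site 11 (C↔G, transversion), site 12 (T↔C, transition), site 22 (G↔A, transition).
Of the 7 differences, 6 transitions and 1 transversion, so the answer is 6.

6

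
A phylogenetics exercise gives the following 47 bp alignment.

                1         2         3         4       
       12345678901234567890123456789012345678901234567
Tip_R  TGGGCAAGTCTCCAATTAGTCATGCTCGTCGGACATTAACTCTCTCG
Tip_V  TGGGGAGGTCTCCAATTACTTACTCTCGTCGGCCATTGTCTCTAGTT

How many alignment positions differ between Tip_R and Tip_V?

13

Differing sites — 5:C/G; 7:A/G; 19:G/C; 21:C/T; 23:T/C; 24:G/T; 33:A/C; 38:A/G; 39:A/T; 44:C/A; 45:T/G; 46:C/T; 47:G/T.
That gives 13 mismatches out of 47 aligned sites, so the Hamming distance is 13.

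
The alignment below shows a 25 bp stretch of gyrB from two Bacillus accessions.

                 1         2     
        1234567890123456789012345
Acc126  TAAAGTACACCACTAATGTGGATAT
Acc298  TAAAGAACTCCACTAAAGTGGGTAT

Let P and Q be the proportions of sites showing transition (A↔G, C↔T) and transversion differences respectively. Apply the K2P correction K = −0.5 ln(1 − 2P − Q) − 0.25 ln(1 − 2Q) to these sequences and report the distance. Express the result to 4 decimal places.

0.1802

Differing sites — 6:T/A (Tv); 9:A/T (Tv); 17:T/A (Tv); 22:A/G (Ti).
Of the 4 differences, 1 transition and 3 transversions over 25 sites: P = 1/25 = 0.040000, Q = 3/25 = 0.120000.
d = −0.5·ln(0.800000) − 0.25·ln(0.760000) = −0.5·(-0.223144) − 0.25·(-0.274437) = 0.1802.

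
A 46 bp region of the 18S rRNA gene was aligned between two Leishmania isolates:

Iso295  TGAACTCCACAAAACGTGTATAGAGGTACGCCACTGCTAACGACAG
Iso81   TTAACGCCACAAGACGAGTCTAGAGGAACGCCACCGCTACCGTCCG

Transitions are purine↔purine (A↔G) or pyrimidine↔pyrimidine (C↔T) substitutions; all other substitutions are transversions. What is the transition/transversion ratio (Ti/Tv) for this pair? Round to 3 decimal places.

Mismatches occur at site 2 (G↔T, transversion), site 6 (T↔G, transversion), site 13 (A↔G, transition), site 17 (T↔A, transversion), site 20 (A↔C, transversion), site 27 (T↔A, transversion), site 35 (T↔C, transition), site 40 (A↔C, transversion), site 43 (A↔T, transversion), site 45 (A↔C, transversion).
Of the 10 differences, 2 transitions and 8 transversions, so Ti/Tv = 2/8 = 0.250.

0.250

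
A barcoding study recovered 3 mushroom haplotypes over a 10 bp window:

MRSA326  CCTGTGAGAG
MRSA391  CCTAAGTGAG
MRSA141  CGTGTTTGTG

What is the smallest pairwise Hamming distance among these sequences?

Pairwise Hamming distances:
  MRSA326 vs MRSA391: 3
  MRSA326 vs MRSA141: 4
  MRSA391 vs MRSA141: 5
The smallest is 3, between MRSA326 and MRSA391.

3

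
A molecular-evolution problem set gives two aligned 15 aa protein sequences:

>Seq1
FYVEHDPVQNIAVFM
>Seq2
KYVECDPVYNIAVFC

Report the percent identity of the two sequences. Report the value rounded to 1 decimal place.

The sequences differ at positions 1 (F/K), 5 (H/C), 9 (Q/Y), 15 (M/C).
11 of the 15 sites match, so the percent identity is 11/15 × 100 = 73.3%.

73.3%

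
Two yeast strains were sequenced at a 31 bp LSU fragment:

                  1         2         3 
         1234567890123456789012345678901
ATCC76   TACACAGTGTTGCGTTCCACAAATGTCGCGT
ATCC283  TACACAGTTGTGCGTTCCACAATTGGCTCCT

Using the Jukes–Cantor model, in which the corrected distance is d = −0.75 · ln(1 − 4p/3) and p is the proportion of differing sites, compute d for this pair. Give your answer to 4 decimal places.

Differing sites — 9:G/T; 10:T/G; 23:A/T; 26:T/G; 28:G/T; 30:G/C.
p = 6/31 = 0.193548.
d = −0.75 · ln(1 − (4/3)·0.193548) = −0.75 · ln(0.741936) = −0.75 · (-0.298492) = 0.2239.

0.2239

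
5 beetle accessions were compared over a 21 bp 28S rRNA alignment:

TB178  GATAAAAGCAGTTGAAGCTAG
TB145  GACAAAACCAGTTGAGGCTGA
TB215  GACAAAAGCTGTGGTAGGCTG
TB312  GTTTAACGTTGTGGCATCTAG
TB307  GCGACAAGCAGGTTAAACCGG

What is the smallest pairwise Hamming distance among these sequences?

5

Pairwise Hamming distances:
  TB178 vs TB145: 5
  TB178 vs TB215: 7
  TB178 vs TB312: 8
  TB178 vs TB307: 8
  TB145 vs TB215: 9
  TB145 vs TB312: 13
  TB145 vs TB307: 10
  TB215 vs TB312: 10
  TB215 vs TB307: 11
  TB312 vs TB307: 14
The smallest is 5, between TB178 and TB145.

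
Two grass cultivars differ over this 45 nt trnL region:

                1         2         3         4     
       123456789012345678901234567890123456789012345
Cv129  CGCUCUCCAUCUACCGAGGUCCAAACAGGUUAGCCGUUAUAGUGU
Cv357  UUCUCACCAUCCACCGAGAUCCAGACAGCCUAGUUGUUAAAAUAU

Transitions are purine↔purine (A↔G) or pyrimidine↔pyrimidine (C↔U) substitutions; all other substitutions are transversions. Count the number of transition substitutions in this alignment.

9

Mismatches occur at site 1 (C→U, transition), site 2 (G→U, transversion), site 6 (U→A, transversion), site 12 (U→C, transition), site 19 (G→A, transition), site 24 (A→G, transition), site 29 (G→C, transversion), site 30 (U→C, transition), site 34 (C→U, transition), site 35 (C→U, transition), site 40 (U→A, transversion), site 42 (G→A, transition), site 44 (G→A, transition).
Of the 13 differences, 9 transitions and 4 transversions, so the answer is 9.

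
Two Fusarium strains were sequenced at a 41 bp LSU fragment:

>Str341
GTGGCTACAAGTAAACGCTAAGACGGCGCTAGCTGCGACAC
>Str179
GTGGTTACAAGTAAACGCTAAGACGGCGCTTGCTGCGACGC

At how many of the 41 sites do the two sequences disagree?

The sequences differ at positions 5 (C/T), 31 (A/T), 40 (A/G).
That gives 3 mismatches out of 41 aligned sites, so the Hamming distance is 3.

3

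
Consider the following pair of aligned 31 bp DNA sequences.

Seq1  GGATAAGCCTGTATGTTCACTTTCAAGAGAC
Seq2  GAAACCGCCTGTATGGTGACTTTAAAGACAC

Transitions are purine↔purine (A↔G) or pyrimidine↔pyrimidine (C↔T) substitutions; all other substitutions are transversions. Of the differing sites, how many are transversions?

Differing sites — 2:G/A (Ti); 4:T/A (Tv); 5:A/C (Tv); 6:A/C (Tv); 16:T/G (Tv); 18:C/G (Tv); 24:C/A (Tv); 29:G/C (Tv).
Of the 8 differences, 1 transition and 7 transversions, so the answer is 7.

7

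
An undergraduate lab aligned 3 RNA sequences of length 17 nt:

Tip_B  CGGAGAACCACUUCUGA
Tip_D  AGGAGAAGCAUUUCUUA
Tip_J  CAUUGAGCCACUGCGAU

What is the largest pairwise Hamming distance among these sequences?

Pairwise Hamming distances:
  Tip_B vs Tip_D: 4
  Tip_B vs Tip_J: 8
  Tip_D vs Tip_J: 11
The largest is 11, between Tip_D and Tip_J.

11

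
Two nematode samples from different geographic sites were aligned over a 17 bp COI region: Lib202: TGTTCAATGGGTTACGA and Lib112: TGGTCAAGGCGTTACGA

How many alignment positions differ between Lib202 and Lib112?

The sequences differ at positions 3 (T/G), 8 (T/G), 10 (G/C).
That gives 3 mismatches out of 17 aligned sites, so the Hamming distance is 3.

3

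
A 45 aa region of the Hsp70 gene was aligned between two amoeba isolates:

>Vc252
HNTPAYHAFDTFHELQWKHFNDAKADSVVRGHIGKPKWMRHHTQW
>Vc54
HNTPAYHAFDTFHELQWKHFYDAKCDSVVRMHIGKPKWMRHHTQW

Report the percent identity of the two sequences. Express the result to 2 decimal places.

93.33%

The sequences differ at positions 21 (N/Y), 25 (A/C), 31 (G/M).
42 of the 45 sites match, so the percent identity is 42/45 × 100 = 93.33%.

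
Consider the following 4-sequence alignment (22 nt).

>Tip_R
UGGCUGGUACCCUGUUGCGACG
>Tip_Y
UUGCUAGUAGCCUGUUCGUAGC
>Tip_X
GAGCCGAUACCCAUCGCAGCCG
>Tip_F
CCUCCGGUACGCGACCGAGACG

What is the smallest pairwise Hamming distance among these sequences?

8

Pairwise Hamming distances:
  Tip_R vs Tip_Y: 8
  Tip_R vs Tip_X: 11
  Tip_R vs Tip_F: 10
  Tip_Y vs Tip_X: 15
  Tip_Y vs Tip_F: 16
  Tip_X vs Tip_F: 10
The smallest is 8, between Tip_R and Tip_Y.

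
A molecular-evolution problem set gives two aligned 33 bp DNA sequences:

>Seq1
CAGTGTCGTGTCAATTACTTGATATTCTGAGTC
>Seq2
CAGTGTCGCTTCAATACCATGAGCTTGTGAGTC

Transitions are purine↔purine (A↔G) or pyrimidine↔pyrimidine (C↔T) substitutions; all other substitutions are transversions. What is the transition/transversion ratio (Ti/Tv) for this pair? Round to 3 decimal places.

The sequences differ at positions 9 (T/C, transition), 10 (G/T, transversion), 16 (T/A, transversion), 17 (A/C, transversion), 19 (T/A, transversion), 23 (T/G, transversion), 24 (A/C, transversion), 27 (C/G, transversion).
Of the 8 differences, 1 transition and 7 transversions, so Ti/Tv = 1/7 = 0.143.

0.143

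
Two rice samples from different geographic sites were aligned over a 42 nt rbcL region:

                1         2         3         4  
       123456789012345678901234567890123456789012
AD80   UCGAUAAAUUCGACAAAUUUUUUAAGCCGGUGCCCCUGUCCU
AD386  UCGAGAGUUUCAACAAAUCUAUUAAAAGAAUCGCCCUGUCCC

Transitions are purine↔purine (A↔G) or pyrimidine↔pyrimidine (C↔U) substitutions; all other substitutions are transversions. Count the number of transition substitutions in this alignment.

7

Mismatches occur at site 5 (U/G, transversion), site 7 (A/G, transition), site 8 (A/U, transversion), site 12 (G/A, transition), site 19 (U/C, transition), site 21 (U/A, transversion), site 26 (G/A, transition), site 27 (C/A, transversion), site 28 (C/G, transversion), site 29 (G/A, transition), site 30 (G/A, transition), site 32 (G/C, transversion), site 33 (C/G, transversion), site 42 (U/C, transition).
Of the 14 differences, 7 transitions and 7 transversions, so the answer is 7.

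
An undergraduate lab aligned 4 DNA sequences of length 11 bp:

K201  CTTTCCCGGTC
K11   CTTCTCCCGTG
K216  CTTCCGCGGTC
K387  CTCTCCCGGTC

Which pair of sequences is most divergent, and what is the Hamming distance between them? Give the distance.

5

Pairwise Hamming distances:
  K201 vs K11: 4
  K201 vs K216: 2
  K201 vs K387: 1
  K11 vs K216: 4
  K11 vs K387: 5
  K216 vs K387: 3
The largest is 5, between K11 and K387.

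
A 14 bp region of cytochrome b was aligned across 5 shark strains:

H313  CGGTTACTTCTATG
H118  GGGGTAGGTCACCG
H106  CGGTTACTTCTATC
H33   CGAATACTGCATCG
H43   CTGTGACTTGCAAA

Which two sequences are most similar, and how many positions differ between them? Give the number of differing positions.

Pairwise Hamming distances:
  H313 vs H118: 7
  H313 vs H106: 1
  H313 vs H33: 6
  H313 vs H43: 6
  H118 vs H106: 8
  H118 vs H33: 7
  H118 vs H43: 11
  H106 vs H33: 7
  H106 vs H43: 6
  H33 vs H43: 10
The smallest is 1, between H313 and H106.

1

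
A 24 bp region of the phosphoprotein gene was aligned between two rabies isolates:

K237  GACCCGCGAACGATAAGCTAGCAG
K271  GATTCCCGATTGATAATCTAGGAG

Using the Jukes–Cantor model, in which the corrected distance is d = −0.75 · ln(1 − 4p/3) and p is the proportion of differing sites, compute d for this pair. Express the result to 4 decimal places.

0.3694

Differing sites — 3:C/T; 4:C/T; 6:G/C; 10:A/T; 11:C/T; 17:G/T; 22:C/G.
p = 7/24 = 0.291667.
d = −0.75 · ln(1 − (4/3)·0.291667) = −0.75 · ln(0.611111) = −0.75 · (-0.492477) = 0.3694.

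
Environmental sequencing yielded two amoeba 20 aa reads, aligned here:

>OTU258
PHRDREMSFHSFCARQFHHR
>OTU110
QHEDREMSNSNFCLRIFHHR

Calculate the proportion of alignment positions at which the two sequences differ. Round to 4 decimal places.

0.3500

Mismatches occur at site 1 (P↔Q), site 3 (R↔E), site 9 (F↔N), site 10 (H↔S), site 11 (S↔N), site 14 (A↔L), site 16 (Q↔I).
There are 7 differences over 20 sites, so p = 7/20 = 0.3500.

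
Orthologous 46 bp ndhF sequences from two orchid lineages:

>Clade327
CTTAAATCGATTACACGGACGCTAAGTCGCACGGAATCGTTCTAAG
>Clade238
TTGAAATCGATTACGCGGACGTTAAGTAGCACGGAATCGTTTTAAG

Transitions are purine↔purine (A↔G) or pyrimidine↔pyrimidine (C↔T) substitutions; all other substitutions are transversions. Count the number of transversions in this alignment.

Differing sites — 1:C/T (Ti); 3:T/G (Tv); 15:A/G (Ti); 22:C/T (Ti); 28:C/A (Tv); 42:C/T (Ti).
Of the 6 differences, 4 transitions and 2 transversions, so the answer is 2.

2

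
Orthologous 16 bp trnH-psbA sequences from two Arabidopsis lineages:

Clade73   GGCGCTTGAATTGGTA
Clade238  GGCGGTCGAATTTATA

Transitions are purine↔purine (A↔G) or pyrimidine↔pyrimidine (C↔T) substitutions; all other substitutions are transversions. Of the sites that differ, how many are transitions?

2

The sequences differ at positions 5 (C/G, transversion), 7 (T/C, transition), 13 (G/T, transversion), 14 (G/A, transition).
Of the 4 differences, 2 transitions and 2 transversions, so the answer is 2.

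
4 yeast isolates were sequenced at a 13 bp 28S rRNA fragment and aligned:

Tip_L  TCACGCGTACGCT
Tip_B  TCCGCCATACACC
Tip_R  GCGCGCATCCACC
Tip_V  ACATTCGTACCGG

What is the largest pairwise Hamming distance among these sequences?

Pairwise Hamming distances:
  Tip_L vs Tip_B: 6
  Tip_L vs Tip_R: 6
  Tip_L vs Tip_V: 6
  Tip_B vs Tip_R: 5
  Tip_B vs Tip_V: 8
  Tip_R vs Tip_V: 9
The largest is 9, between Tip_R and Tip_V.

9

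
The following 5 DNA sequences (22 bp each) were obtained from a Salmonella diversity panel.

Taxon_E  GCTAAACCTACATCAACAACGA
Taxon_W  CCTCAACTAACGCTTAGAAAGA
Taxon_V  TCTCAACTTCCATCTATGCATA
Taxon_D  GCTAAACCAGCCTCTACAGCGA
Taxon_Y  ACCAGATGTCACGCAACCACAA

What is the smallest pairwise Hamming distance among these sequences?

Pairwise Hamming distances:
  Taxon_E vs Taxon_W: 10
  Taxon_E vs Taxon_V: 10
  Taxon_E vs Taxon_D: 5
  Taxon_E vs Taxon_Y: 11
  Taxon_W vs Taxon_V: 10
  Taxon_W vs Taxon_D: 10
  Taxon_W vs Taxon_Y: 17
  Taxon_V vs Taxon_D: 11
  Taxon_V vs Taxon_Y: 15
  Taxon_D vs Taxon_Y: 13
The smallest is 5, between Taxon_E and Taxon_D.

5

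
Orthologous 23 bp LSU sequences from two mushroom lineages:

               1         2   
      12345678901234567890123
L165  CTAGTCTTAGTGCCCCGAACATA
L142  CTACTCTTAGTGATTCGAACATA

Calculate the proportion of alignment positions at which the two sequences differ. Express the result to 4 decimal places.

Mismatches occur at site 4 (G↔C), site 13 (C↔A), site 14 (C↔T), site 15 (C↔T).
There are 4 differences over 23 sites, so p = 4/23 = 0.1739.

0.1739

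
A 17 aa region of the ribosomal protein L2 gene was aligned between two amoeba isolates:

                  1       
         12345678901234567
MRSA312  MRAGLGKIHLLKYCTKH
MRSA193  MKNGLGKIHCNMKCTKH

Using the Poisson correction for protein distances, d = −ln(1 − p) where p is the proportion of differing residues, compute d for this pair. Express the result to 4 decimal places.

Mismatches occur at site 2 (R↔K), site 3 (A↔N), site 10 (L↔C), site 11 (L↔N), site 12 (K↔M), site 13 (Y↔K).
p = 6/17 = 0.352941.
d = −ln(1 − 0.352941) = −ln(0.647059) = 0.4353.

0.4353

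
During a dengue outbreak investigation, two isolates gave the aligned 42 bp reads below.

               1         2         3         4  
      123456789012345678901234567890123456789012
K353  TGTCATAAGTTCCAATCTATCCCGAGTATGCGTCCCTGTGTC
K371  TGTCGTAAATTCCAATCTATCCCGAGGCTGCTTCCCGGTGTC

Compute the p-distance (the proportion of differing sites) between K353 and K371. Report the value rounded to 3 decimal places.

Differing sites — 5:A/G; 9:G/A; 27:T/G; 28:A/C; 32:G/T; 37:T/G.
There are 6 differences over 42 sites, so p = 6/42 = 0.143.

0.143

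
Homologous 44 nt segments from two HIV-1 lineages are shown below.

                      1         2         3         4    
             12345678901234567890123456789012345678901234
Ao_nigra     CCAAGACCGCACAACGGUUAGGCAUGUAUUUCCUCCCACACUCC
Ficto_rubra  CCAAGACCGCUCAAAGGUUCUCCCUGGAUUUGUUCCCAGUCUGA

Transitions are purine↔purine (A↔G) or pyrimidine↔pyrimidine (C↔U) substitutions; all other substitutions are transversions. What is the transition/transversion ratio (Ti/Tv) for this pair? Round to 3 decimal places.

The sequences differ at positions 11 (A/U, transversion), 15 (C/A, transversion), 20 (A/C, transversion), 21 (G/U, transversion), 22 (G/C, transversion), 24 (A/C, transversion), 27 (U/G, transversion), 32 (C/G, transversion), 33 (C/U, transition), 39 (C/G, transversion), 40 (A/U, transversion), 43 (C/G, transversion), 44 (C/A, transversion).
Of the 13 differences, 1 transition and 12 transversions, so Ti/Tv = 1/12 = 0.083.

0.083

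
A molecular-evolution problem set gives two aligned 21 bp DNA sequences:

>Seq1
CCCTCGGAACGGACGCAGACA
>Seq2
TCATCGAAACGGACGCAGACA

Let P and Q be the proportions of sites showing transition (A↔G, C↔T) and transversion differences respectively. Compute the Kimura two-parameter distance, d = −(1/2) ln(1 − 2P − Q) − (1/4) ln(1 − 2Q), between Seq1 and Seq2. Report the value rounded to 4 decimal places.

0.1610

Differing sites — 1:C/T (Ti); 3:C/A (Tv); 7:G/A (Ti).
Of the 3 differences, 2 transitions and 1 transversion over 21 sites: P = 2/21 = 0.095238, Q = 1/21 = 0.047619.
d = −0.5·ln(0.761905) − 0.25·ln(0.904762) = −0.5·(-0.271933) − 0.25·(-0.100083) = 0.1610.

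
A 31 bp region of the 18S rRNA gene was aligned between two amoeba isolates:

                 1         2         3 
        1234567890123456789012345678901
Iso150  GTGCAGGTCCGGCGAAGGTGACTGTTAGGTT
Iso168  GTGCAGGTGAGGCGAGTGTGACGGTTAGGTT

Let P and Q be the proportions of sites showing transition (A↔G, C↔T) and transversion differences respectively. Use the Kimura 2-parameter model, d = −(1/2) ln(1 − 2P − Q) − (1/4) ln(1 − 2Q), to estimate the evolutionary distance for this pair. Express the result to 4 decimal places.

Mismatches occur at site 9 (C↔G, transversion), site 10 (C↔A, transversion), site 16 (A↔G, transition), site 17 (G↔T, transversion), site 23 (T↔G, transversion).
Of the 5 differences, 1 transition and 4 transversions over 31 sites: P = 1/31 = 0.032258, Q = 4/31 = 0.129032.
d = −0.5·ln(0.806452) − 0.25·ln(0.741936) = −0.5·(-0.215111) − 0.25·(-0.298492) = 0.1822.

0.1822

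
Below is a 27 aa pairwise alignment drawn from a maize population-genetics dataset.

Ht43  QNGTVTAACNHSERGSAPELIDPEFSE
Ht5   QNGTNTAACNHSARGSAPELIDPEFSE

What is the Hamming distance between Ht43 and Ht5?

Mismatches occur at site 5 (V↔N), site 13 (E↔A).
That gives 2 mismatches out of 27 aligned sites, so the Hamming distance is 2.

2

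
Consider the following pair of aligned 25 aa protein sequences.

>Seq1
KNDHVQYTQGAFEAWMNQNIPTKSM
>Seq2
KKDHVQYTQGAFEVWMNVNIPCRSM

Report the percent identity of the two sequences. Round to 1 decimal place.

80.0%

The sequences differ at positions 2 (N/K), 14 (A/V), 18 (Q/V), 22 (T/C), 23 (K/R).
20 of the 25 sites match, so the percent identity is 20/25 × 100 = 80.0%.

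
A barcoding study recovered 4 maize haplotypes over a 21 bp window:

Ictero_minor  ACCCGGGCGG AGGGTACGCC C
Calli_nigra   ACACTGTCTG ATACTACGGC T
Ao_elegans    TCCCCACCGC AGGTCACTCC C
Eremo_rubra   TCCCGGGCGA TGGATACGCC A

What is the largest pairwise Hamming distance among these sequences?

14

Pairwise Hamming distances:
  Ictero_minor vs Calli_nigra: 9
  Ictero_minor vs Ao_elegans: 8
  Ictero_minor vs Eremo_rubra: 5
  Calli_nigra vs Ao_elegans: 14
  Calli_nigra vs Eremo_rubra: 12
  Ao_elegans vs Eremo_rubra: 9
The largest is 14, between Calli_nigra and Ao_elegans.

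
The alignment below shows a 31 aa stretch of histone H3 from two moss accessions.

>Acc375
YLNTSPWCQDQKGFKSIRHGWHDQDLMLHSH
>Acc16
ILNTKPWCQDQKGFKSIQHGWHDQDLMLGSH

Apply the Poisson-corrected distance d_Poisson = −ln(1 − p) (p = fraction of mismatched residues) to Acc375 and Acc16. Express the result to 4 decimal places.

Differing sites — 1:Y/I; 5:S/K; 18:R/Q; 29:H/G.
p = 4/31 = 0.129032.
d = −ln(1 − 0.129032) = −ln(0.870968) = 0.1382.

0.1382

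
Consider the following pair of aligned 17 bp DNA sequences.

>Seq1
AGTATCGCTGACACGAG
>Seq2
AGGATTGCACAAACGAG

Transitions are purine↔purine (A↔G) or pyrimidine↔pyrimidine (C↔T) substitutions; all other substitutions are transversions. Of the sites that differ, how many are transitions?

1

Mismatches occur at site 3 (T→G, transversion), site 6 (C→T, transition), site 9 (T→A, transversion), site 10 (G→C, transversion), site 12 (C→A, transversion).
Of the 5 differences, 1 transition and 4 transversions, so the answer is 1.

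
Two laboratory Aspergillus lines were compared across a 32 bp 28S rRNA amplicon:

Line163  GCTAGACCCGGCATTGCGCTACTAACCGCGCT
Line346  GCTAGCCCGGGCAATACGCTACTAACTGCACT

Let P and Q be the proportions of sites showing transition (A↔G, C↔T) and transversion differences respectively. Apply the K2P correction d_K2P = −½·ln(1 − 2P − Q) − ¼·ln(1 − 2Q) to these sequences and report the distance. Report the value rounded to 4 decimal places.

0.2170

The sequences differ at positions 6 (A/C, transversion), 9 (C/G, transversion), 14 (T/A, transversion), 16 (G/A, transition), 27 (C/T, transition), 30 (G/A, transition).
Of the 6 differences, 3 transitions and 3 transversions over 32 sites: P = 3/32 = 0.093750, Q = 3/32 = 0.093750.
d = −0.5·ln(0.718750) − 0.25·ln(0.812500) = −0.5·(-0.330242) − 0.25·(-0.207639) = 0.2170.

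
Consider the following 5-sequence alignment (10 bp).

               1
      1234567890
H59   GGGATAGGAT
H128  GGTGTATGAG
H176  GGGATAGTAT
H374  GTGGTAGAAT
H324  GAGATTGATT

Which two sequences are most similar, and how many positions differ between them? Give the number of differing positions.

1

Pairwise Hamming distances:
  H59 vs H128: 4
  H59 vs H176: 1
  H59 vs H374: 3
  H59 vs H324: 4
  H128 vs H176: 5
  H128 vs H374: 5
  H128 vs H324: 8
  H176 vs H374: 3
  H176 vs H324: 4
  H374 vs H324: 4
The smallest is 1, between H59 and H176.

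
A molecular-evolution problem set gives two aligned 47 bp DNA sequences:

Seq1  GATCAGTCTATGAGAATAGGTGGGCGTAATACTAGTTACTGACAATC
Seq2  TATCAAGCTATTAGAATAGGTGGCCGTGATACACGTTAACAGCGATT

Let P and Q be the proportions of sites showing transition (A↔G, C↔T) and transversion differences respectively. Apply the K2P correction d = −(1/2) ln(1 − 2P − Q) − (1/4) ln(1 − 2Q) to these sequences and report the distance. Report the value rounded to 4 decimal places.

0.3844

Differing sites — 1:G/T (Tv); 6:G/A (Ti); 7:T/G (Tv); 12:G/T (Tv); 24:G/C (Tv); 28:A/G (Ti); 33:T/A (Tv); 34:A/C (Tv); 39:C/A (Tv); 40:T/C (Ti); 41:G/A (Ti); 42:A/G (Ti); 44:A/G (Ti); 47:C/T (Ti).
Of the 14 differences, 7 transitions and 7 transversions over 47 sites: P = 7/47 = 0.148936, Q = 7/47 = 0.148936.
d = −0.5·ln(0.553192) − 0.25·ln(0.702128) = −0.5·(-0.592050) − 0.25·(-0.353640) = 0.3844.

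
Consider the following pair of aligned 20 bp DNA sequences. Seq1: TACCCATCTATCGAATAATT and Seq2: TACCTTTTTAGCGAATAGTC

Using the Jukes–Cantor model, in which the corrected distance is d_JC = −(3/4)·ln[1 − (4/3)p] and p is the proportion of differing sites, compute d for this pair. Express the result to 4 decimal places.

Mismatches occur at site 5 (C↔T), site 6 (A↔T), site 8 (C↔T), site 11 (T↔G), site 18 (A↔G), site 20 (T↔C).
p = 6/20 = 0.300000.
d = −0.75 · ln(1 − (4/3)·0.300000) = −0.75 · ln(0.600000) = −0.75 · (-0.510826) = 0.3831.

0.3831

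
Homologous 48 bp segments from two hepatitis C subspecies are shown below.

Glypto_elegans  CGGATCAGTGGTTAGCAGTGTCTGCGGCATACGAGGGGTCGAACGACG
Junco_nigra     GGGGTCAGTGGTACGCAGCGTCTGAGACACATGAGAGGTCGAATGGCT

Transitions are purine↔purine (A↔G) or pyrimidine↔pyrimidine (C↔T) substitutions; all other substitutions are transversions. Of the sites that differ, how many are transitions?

8

The sequences differ at positions 1 (C/G, transversion), 4 (A/G, transition), 13 (T/A, transversion), 14 (A/C, transversion), 19 (T/C, transition), 25 (C/A, transversion), 27 (G/A, transition), 30 (T/C, transition), 32 (C/T, transition), 36 (G/A, transition), 44 (C/T, transition), 46 (A/G, transition), 48 (G/T, transversion).
Of the 13 differences, 8 transitions and 5 transversions, so the answer is 8.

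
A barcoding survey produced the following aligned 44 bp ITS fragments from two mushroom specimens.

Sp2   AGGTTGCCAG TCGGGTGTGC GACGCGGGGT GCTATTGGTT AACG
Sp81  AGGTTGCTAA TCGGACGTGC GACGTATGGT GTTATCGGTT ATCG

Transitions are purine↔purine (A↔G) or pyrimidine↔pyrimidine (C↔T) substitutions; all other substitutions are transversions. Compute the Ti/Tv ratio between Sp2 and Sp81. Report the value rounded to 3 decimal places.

4.000

The sequences differ at positions 8 (C/T, transition), 10 (G/A, transition), 15 (G/A, transition), 16 (T/C, transition), 25 (C/T, transition), 26 (G/A, transition), 27 (G/T, transversion), 32 (C/T, transition), 36 (T/C, transition), 42 (A/T, transversion).
Of the 10 differences, 8 transitions and 2 transversions, so Ti/Tv = 8/2 = 4.000.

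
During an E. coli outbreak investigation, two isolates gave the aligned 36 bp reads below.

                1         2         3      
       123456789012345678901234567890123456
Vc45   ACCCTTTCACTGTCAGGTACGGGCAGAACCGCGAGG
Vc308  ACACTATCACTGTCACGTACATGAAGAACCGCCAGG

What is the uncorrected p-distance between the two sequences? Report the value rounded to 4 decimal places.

Mismatches occur at site 3 (C→A), site 6 (T→A), site 16 (G→C), site 21 (G→A), site 22 (G→T), site 24 (C→A), site 33 (G→C).
There are 7 differences over 36 sites, so p = 7/36 = 0.1944.

0.1944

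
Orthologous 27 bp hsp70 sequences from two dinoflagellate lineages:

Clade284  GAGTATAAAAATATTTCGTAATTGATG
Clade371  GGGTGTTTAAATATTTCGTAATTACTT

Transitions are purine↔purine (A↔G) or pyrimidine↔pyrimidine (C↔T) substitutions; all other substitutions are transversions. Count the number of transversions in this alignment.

The sequences differ at positions 2 (A/G, transition), 5 (A/G, transition), 7 (A/T, transversion), 8 (A/T, transversion), 24 (G/A, transition), 25 (A/C, transversion), 27 (G/T, transversion).
Of the 7 differences, 3 transitions and 4 transversions, so the answer is 4.

4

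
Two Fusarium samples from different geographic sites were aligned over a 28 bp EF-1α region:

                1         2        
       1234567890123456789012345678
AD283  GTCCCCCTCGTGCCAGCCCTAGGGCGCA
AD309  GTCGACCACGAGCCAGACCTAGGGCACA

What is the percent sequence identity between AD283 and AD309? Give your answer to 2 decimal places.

The sequences differ at positions 4 (C/G), 5 (C/A), 8 (T/A), 11 (T/A), 17 (C/A), 26 (G/A).
22 of the 28 sites match, so the percent identity is 22/28 × 100 = 78.57%.

78.57%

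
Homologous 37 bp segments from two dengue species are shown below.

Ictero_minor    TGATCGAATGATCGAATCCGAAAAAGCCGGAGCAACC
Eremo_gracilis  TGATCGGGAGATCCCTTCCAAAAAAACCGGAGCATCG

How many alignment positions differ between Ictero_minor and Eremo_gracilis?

10

Mismatches occur at site 7 (A/G), site 8 (A/G), site 9 (T/A), site 14 (G/C), site 15 (A/C), site 16 (A/T), site 20 (G/A), site 26 (G/A), site 35 (A/T), site 37 (C/G).
That gives 10 mismatches out of 37 aligned sites, so the Hamming distance is 10.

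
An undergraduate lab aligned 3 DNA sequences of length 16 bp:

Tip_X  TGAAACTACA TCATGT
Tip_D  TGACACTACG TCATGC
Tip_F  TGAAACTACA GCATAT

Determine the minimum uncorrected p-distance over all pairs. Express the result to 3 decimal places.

0.125

Pairwise Hamming distances:
  Tip_X vs Tip_D: 3
  Tip_X vs Tip_F: 2
  Tip_D vs Tip_F: 5
The smallest is 2 mismatches, between Tip_X and Tip_F; p = 2/16 = 0.125.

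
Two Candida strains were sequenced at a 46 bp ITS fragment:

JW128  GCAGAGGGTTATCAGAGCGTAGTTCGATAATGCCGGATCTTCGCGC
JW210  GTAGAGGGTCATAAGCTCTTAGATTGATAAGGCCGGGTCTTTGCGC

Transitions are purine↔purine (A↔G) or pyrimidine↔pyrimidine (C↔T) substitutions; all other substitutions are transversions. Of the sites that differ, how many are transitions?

Differing sites — 2:C/T (Ti); 10:T/C (Ti); 13:C/A (Tv); 16:A/C (Tv); 17:G/T (Tv); 19:G/T (Tv); 23:T/A (Tv); 25:C/T (Ti); 31:T/G (Tv); 37:A/G (Ti); 42:C/T (Ti).
Of the 11 differences, 5 transitions and 6 transversions, so the answer is 5.

5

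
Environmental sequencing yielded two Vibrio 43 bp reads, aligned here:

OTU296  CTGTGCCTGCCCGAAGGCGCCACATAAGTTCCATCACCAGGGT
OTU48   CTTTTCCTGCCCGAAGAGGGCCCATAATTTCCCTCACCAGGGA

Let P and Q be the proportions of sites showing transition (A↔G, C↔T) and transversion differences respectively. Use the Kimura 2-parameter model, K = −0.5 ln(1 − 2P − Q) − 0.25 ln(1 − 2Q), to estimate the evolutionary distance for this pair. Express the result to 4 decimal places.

Mismatches occur at site 3 (G↔T, transversion), site 5 (G↔T, transversion), site 17 (G↔A, transition), site 18 (C↔G, transversion), site 20 (C↔G, transversion), site 22 (A↔C, transversion), site 28 (G↔T, transversion), site 33 (A↔C, transversion), site 43 (T↔A, transversion).
Of the 9 differences, 1 transition and 8 transversions over 43 sites: P = 1/43 = 0.023256, Q = 8/43 = 0.186047.
d = −0.5·ln(0.767441) − 0.25·ln(0.627906) = −0.5·(-0.264694) − 0.25·(-0.465365) = 0.2487.

0.2487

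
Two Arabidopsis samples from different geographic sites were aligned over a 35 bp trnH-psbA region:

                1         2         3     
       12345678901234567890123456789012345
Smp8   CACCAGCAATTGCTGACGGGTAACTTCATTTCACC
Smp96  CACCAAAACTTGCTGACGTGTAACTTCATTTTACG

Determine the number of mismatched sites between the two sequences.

6

Differing sites — 6:G/A; 7:C/A; 9:A/C; 19:G/T; 32:C/T; 35:C/G.
That gives 6 mismatches out of 35 aligned sites, so the Hamming distance is 6.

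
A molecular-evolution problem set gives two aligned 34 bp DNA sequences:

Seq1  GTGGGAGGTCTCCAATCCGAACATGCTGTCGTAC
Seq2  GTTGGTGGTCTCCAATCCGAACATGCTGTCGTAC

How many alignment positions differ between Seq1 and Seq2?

Differing sites — 3:G/T; 6:A/T.
That gives 2 mismatches out of 34 aligned sites, so the Hamming distance is 2.

2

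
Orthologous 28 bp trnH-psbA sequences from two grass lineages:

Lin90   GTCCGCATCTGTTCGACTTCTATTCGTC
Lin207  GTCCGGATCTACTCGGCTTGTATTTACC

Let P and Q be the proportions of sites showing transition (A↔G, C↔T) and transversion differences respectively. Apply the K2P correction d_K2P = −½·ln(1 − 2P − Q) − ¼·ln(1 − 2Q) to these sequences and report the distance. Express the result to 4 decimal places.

0.3851

Differing sites — 6:C/G (Tv); 11:G/A (Ti); 12:T/C (Ti); 16:A/G (Ti); 20:C/G (Tv); 25:C/T (Ti); 26:G/A (Ti); 27:T/C (Ti).
Of the 8 differences, 6 transitions and 2 transversions over 28 sites: P = 6/28 = 0.214286, Q = 2/28 = 0.071429.
d = −0.5·ln(0.499999) − 0.25·ln(0.857142) = −0.5·(-0.693149) − 0.25·(-0.154152) = 0.3851.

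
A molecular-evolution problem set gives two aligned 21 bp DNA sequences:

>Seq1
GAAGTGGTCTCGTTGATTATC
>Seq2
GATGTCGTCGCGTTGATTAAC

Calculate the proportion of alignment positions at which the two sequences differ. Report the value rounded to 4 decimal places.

Mismatches occur at site 3 (A→T), site 6 (G→C), site 10 (T→G), site 20 (T→A).
There are 4 differences over 21 sites, so p = 4/21 = 0.1905.

0.1905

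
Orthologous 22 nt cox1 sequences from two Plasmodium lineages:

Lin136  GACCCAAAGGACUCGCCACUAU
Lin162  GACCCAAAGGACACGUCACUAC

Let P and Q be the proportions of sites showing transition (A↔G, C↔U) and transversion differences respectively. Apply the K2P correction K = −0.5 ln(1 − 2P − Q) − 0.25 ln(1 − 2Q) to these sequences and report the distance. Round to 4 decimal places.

0.1527

Differing sites — 13:U/A (Tv); 16:C/U (Ti); 22:U/C (Ti).
Of the 3 differences, 2 transitions and 1 transversion over 22 sites: P = 2/22 = 0.090909, Q = 1/22 = 0.045455.
d = −0.5·ln(0.772727) − 0.25·ln(0.909090) = −0.5·(-0.257829) − 0.25·(-0.095311) = 0.1527.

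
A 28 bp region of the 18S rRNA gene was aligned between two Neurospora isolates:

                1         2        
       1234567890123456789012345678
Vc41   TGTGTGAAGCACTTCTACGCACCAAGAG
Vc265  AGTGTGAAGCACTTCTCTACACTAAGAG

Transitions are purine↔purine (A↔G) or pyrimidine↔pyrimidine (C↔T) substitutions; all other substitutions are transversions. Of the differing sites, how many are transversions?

2

Differing sites — 1:T/A (Tv); 17:A/C (Tv); 18:C/T (Ti); 19:G/A (Ti); 23:C/T (Ti).
Of the 5 differences, 3 transitions and 2 transversions, so the answer is 2.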